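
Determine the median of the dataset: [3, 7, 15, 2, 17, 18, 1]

7

Step 1: Sort the data in ascending order: [1, 2, 3, 7, 15, 17, 18]
Step 2: The number of values is n = 7.
Step 3: Since n is odd, the median is the middle value at position 4: 7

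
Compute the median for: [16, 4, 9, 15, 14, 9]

11.5

Step 1: Sort the data in ascending order: [4, 9, 9, 14, 15, 16]
Step 2: The number of values is n = 6.
Step 3: Since n is even, the median is the average of positions 3 and 4:
  Median = (9 + 14) / 2 = 11.5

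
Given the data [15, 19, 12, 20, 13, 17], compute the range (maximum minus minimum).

8

Step 1: Identify the maximum value: max = 20
Step 2: Identify the minimum value: min = 12
Step 3: Range = max - min = 20 - 12 = 8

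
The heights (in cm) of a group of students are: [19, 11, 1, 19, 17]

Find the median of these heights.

17

Step 1: Sort the data in ascending order: [1, 11, 17, 19, 19]
Step 2: The number of values is n = 5.
Step 3: Since n is odd, the median is the middle value at position 3: 17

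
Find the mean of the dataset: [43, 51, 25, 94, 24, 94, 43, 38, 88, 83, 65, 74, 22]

57.2308

Step 1: Sum all values: 43 + 51 + 25 + 94 + 24 + 94 + 43 + 38 + 88 + 83 + 65 + 74 + 22 = 744
Step 2: Count the number of values: n = 13
Step 3: Mean = sum / n = 744 / 13 = 57.2308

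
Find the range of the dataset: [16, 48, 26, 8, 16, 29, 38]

40

Step 1: Identify the maximum value: max = 48
Step 2: Identify the minimum value: min = 8
Step 3: Range = max - min = 48 - 8 = 40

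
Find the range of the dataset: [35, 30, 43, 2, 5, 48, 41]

46

Step 1: Identify the maximum value: max = 48
Step 2: Identify the minimum value: min = 2
Step 3: Range = max - min = 48 - 2 = 46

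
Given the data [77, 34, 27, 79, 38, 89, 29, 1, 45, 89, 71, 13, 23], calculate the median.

38

Step 1: Sort the data in ascending order: [1, 13, 23, 27, 29, 34, 38, 45, 71, 77, 79, 89, 89]
Step 2: The number of values is n = 13.
Step 3: Since n is odd, the median is the middle value at position 7: 38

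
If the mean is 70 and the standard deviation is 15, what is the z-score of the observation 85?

1

Step 1: Recall the z-score formula: z = (x - mu) / sigma
Step 2: Substitute values: z = (85 - 70) / 15
Step 3: z = 15 / 15 = 1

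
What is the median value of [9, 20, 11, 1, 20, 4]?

10

Step 1: Sort the data in ascending order: [1, 4, 9, 11, 20, 20]
Step 2: The number of values is n = 6.
Step 3: Since n is even, the median is the average of positions 3 and 4:
  Median = (9 + 11) / 2 = 10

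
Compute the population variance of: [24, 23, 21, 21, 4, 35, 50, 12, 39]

174.0247

Step 1: Compute the mean: (24 + 23 + 21 + 21 + 4 + 35 + 50 + 12 + 39) / 9 = 25.4444
Step 2: Compute squared deviations from the mean:
  (24 - 25.4444)^2 = 2.0864
  (23 - 25.4444)^2 = 5.9753
  (21 - 25.4444)^2 = 19.7531
  (21 - 25.4444)^2 = 19.7531
  (4 - 25.4444)^2 = 459.8642
  (35 - 25.4444)^2 = 91.3086
  (50 - 25.4444)^2 = 602.9753
  (12 - 25.4444)^2 = 180.7531
  (39 - 25.4444)^2 = 183.7531
Step 3: Sum of squared deviations = 1566.2222
Step 4: Population variance = 1566.2222 / 9 = 174.0247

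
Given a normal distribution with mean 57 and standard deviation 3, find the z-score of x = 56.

-0.3333

Step 1: Recall the z-score formula: z = (x - mu) / sigma
Step 2: Substitute values: z = (56 - 57) / 3
Step 3: z = -1 / 3 = -0.3333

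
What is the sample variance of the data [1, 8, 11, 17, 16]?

42.3

Step 1: Compute the mean: (1 + 8 + 11 + 17 + 16) / 5 = 10.6
Step 2: Compute squared deviations from the mean:
  (1 - 10.6)^2 = 92.16
  (8 - 10.6)^2 = 6.76
  (11 - 10.6)^2 = 0.16
  (17 - 10.6)^2 = 40.96
  (16 - 10.6)^2 = 29.16
Step 3: Sum of squared deviations = 169.2
Step 4: Sample variance = 169.2 / 4 = 42.3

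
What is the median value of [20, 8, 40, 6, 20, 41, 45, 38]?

29

Step 1: Sort the data in ascending order: [6, 8, 20, 20, 38, 40, 41, 45]
Step 2: The number of values is n = 8.
Step 3: Since n is even, the median is the average of positions 4 and 5:
  Median = (20 + 38) / 2 = 29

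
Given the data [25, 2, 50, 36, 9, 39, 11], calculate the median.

25

Step 1: Sort the data in ascending order: [2, 9, 11, 25, 36, 39, 50]
Step 2: The number of values is n = 7.
Step 3: Since n is odd, the median is the middle value at position 4: 25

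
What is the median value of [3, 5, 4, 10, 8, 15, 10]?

8

Step 1: Sort the data in ascending order: [3, 4, 5, 8, 10, 10, 15]
Step 2: The number of values is n = 7.
Step 3: Since n is odd, the median is the middle value at position 4: 8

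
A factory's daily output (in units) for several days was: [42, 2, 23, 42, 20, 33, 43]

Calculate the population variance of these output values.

199.3469

Step 1: Compute the mean: (42 + 2 + 23 + 42 + 20 + 33 + 43) / 7 = 29.2857
Step 2: Compute squared deviations from the mean:
  (42 - 29.2857)^2 = 161.6531
  (2 - 29.2857)^2 = 744.5102
  (23 - 29.2857)^2 = 39.5102
  (42 - 29.2857)^2 = 161.6531
  (20 - 29.2857)^2 = 86.2245
  (33 - 29.2857)^2 = 13.7959
  (43 - 29.2857)^2 = 188.0816
Step 3: Sum of squared deviations = 1395.4286
Step 4: Population variance = 1395.4286 / 7 = 199.3469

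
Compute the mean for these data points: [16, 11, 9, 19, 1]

11.2

Step 1: Sum all values: 16 + 11 + 9 + 19 + 1 = 56
Step 2: Count the number of values: n = 5
Step 3: Mean = sum / n = 56 / 5 = 11.2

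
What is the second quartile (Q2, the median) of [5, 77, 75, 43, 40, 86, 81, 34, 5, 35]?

41.5

Step 1: Sort the data: [5, 5, 34, 35, 40, 43, 75, 77, 81, 86]
Step 2: n = 10
Step 3: Q2 is the median. Since n is even, it is the average of the values at positions 5 and 6:
  Q2 = (40 + 43) / 2 = 41.5
Step 4: Q2 = 41.5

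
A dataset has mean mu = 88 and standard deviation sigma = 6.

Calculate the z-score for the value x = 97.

1.5

Step 1: Recall the z-score formula: z = (x - mu) / sigma
Step 2: Substitute values: z = (97 - 88) / 6
Step 3: z = 9 / 6 = 1.5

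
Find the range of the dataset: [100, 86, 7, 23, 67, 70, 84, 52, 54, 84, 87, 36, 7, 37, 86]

93

Step 1: Identify the maximum value: max = 100
Step 2: Identify the minimum value: min = 7
Step 3: Range = max - min = 100 - 7 = 93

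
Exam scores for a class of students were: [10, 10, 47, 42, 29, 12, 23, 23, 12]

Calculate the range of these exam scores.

37

Step 1: Identify the maximum value: max = 47
Step 2: Identify the minimum value: min = 10
Step 3: Range = max - min = 47 - 10 = 37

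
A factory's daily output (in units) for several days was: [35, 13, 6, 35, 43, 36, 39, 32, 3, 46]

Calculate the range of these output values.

43

Step 1: Identify the maximum value: max = 46
Step 2: Identify the minimum value: min = 3
Step 3: Range = max - min = 46 - 3 = 43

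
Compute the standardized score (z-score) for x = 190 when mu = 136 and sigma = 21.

2.5714

Step 1: Recall the z-score formula: z = (x - mu) / sigma
Step 2: Substitute values: z = (190 - 136) / 21
Step 3: z = 54 / 21 = 2.5714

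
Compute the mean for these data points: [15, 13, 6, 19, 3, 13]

11.5

Step 1: Sum all values: 15 + 13 + 6 + 19 + 3 + 13 = 69
Step 2: Count the number of values: n = 6
Step 3: Mean = sum / n = 69 / 6 = 11.5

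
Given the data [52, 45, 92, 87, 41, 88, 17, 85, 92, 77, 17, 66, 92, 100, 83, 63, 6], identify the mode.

92

Step 1: Count the frequency of each value:
  6: appears 1 time(s)
  17: appears 2 time(s)
  41: appears 1 time(s)
  45: appears 1 time(s)
  52: appears 1 time(s)
  63: appears 1 time(s)
  66: appears 1 time(s)
  77: appears 1 time(s)
  83: appears 1 time(s)
  85: appears 1 time(s)
  87: appears 1 time(s)
  88: appears 1 time(s)
  92: appears 3 time(s)
  100: appears 1 time(s)
Step 2: The value 92 appears most frequently (3 times).
Step 3: Mode = 92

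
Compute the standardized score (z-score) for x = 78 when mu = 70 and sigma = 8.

1

Step 1: Recall the z-score formula: z = (x - mu) / sigma
Step 2: Substitute values: z = (78 - 70) / 8
Step 3: z = 8 / 8 = 1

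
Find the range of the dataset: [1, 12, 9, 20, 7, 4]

19

Step 1: Identify the maximum value: max = 20
Step 2: Identify the minimum value: min = 1
Step 3: Range = max - min = 20 - 1 = 19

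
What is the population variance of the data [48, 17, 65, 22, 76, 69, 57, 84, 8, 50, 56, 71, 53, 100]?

620.102

Step 1: Compute the mean: (48 + 17 + 65 + 22 + 76 + 69 + 57 + 84 + 8 + 50 + 56 + 71 + 53 + 100) / 14 = 55.4286
Step 2: Compute squared deviations from the mean:
  (48 - 55.4286)^2 = 55.1837
  (17 - 55.4286)^2 = 1476.7551
  (65 - 55.4286)^2 = 91.6122
  (22 - 55.4286)^2 = 1117.4694
  (76 - 55.4286)^2 = 423.1837
  (69 - 55.4286)^2 = 184.1837
  (57 - 55.4286)^2 = 2.4694
  (84 - 55.4286)^2 = 816.3265
  (8 - 55.4286)^2 = 2249.4694
  (50 - 55.4286)^2 = 29.4694
  (56 - 55.4286)^2 = 0.3265
  (71 - 55.4286)^2 = 242.4694
  (53 - 55.4286)^2 = 5.898
  (100 - 55.4286)^2 = 1986.6122
Step 3: Sum of squared deviations = 8681.4286
Step 4: Population variance = 8681.4286 / 14 = 620.102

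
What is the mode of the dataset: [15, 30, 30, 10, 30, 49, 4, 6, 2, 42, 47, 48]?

30

Step 1: Count the frequency of each value:
  2: appears 1 time(s)
  4: appears 1 time(s)
  6: appears 1 time(s)
  10: appears 1 time(s)
  15: appears 1 time(s)
  30: appears 3 time(s)
  42: appears 1 time(s)
  47: appears 1 time(s)
  48: appears 1 time(s)
  49: appears 1 time(s)
Step 2: The value 30 appears most frequently (3 times).
Step 3: Mode = 30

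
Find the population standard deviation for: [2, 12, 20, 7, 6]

6.1838

Step 1: Compute the mean: 9.4
Step 2: Sum of squared deviations from the mean: 191.2
Step 3: Population variance = 191.2 / 5 = 38.24
Step 4: Standard deviation = sqrt(38.24) = 6.1838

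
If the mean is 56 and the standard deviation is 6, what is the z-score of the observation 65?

1.5

Step 1: Recall the z-score formula: z = (x - mu) / sigma
Step 2: Substitute values: z = (65 - 56) / 6
Step 3: z = 9 / 6 = 1.5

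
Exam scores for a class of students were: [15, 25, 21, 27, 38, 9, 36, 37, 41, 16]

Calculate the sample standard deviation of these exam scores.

11.1779

Step 1: Compute the mean: 26.5
Step 2: Sum of squared deviations from the mean: 1124.5
Step 3: Sample variance = 1124.5 / 9 = 124.9444
Step 4: Standard deviation = sqrt(124.9444) = 11.1779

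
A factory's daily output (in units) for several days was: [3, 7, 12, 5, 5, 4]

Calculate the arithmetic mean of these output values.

6

Step 1: Sum all values: 3 + 7 + 12 + 5 + 5 + 4 = 36
Step 2: Count the number of values: n = 6
Step 3: Mean = sum / n = 36 / 6 = 6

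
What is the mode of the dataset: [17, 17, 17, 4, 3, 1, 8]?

17

Step 1: Count the frequency of each value:
  1: appears 1 time(s)
  3: appears 1 time(s)
  4: appears 1 time(s)
  8: appears 1 time(s)
  17: appears 3 time(s)
Step 2: The value 17 appears most frequently (3 times).
Step 3: Mode = 17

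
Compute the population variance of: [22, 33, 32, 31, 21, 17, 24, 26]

29.4375

Step 1: Compute the mean: (22 + 33 + 32 + 31 + 21 + 17 + 24 + 26) / 8 = 25.75
Step 2: Compute squared deviations from the mean:
  (22 - 25.75)^2 = 14.0625
  (33 - 25.75)^2 = 52.5625
  (32 - 25.75)^2 = 39.0625
  (31 - 25.75)^2 = 27.5625
  (21 - 25.75)^2 = 22.5625
  (17 - 25.75)^2 = 76.5625
  (24 - 25.75)^2 = 3.0625
  (26 - 25.75)^2 = 0.0625
Step 3: Sum of squared deviations = 235.5
Step 4: Population variance = 235.5 / 8 = 29.4375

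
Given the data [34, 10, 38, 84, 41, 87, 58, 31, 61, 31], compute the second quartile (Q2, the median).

39.5

Step 1: Sort the data: [10, 31, 31, 34, 38, 41, 58, 61, 84, 87]
Step 2: n = 10
Step 3: Q2 is the median. Since n is even, it is the average of the values at positions 5 and 6:
  Q2 = (38 + 41) / 2 = 39.5
Step 4: Q2 = 39.5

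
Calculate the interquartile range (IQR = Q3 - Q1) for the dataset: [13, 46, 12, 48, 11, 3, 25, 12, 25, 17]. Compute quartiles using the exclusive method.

18.5

Step 1: Sort the data: [3, 11, 12, 12, 13, 17, 25, 25, 46, 48]
Step 2: n = 10
Step 3: Using the exclusive quartile method:
  Q1 = 11.75
  Q2 (median) = 15
  Q3 = 30.25
  IQR = Q3 - Q1 = 30.25 - 11.75 = 18.5
Step 4: IQR = 18.5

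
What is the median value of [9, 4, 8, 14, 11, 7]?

8.5

Step 1: Sort the data in ascending order: [4, 7, 8, 9, 11, 14]
Step 2: The number of values is n = 6.
Step 3: Since n is even, the median is the average of positions 3 and 4:
  Median = (8 + 9) / 2 = 8.5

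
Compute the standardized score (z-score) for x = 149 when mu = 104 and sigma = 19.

2.3684

Step 1: Recall the z-score formula: z = (x - mu) / sigma
Step 2: Substitute values: z = (149 - 104) / 19
Step 3: z = 45 / 19 = 2.3684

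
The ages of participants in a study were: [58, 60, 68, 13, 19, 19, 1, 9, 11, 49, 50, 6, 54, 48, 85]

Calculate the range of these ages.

84

Step 1: Identify the maximum value: max = 85
Step 2: Identify the minimum value: min = 1
Step 3: Range = max - min = 85 - 1 = 84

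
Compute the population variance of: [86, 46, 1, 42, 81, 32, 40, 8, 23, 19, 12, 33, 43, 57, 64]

591.4489

Step 1: Compute the mean: (86 + 46 + 1 + 42 + 81 + 32 + 40 + 8 + 23 + 19 + 12 + 33 + 43 + 57 + 64) / 15 = 39.1333
Step 2: Compute squared deviations from the mean:
  (86 - 39.1333)^2 = 2196.4844
  (46 - 39.1333)^2 = 47.1511
  (1 - 39.1333)^2 = 1454.1511
  (42 - 39.1333)^2 = 8.2178
  (81 - 39.1333)^2 = 1752.8178
  (32 - 39.1333)^2 = 50.8844
  (40 - 39.1333)^2 = 0.7511
  (8 - 39.1333)^2 = 969.2844
  (23 - 39.1333)^2 = 260.2844
  (19 - 39.1333)^2 = 405.3511
  (12 - 39.1333)^2 = 736.2178
  (33 - 39.1333)^2 = 37.6178
  (43 - 39.1333)^2 = 14.9511
  (57 - 39.1333)^2 = 319.2178
  (64 - 39.1333)^2 = 618.3511
Step 3: Sum of squared deviations = 8871.7333
Step 4: Population variance = 8871.7333 / 15 = 591.4489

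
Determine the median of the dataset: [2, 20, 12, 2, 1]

2

Step 1: Sort the data in ascending order: [1, 2, 2, 12, 20]
Step 2: The number of values is n = 5.
Step 3: Since n is odd, the median is the middle value at position 3: 2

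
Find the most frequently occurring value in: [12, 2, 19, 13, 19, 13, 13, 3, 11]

13

Step 1: Count the frequency of each value:
  2: appears 1 time(s)
  3: appears 1 time(s)
  11: appears 1 time(s)
  12: appears 1 time(s)
  13: appears 3 time(s)
  19: appears 2 time(s)
Step 2: The value 13 appears most frequently (3 times).
Step 3: Mode = 13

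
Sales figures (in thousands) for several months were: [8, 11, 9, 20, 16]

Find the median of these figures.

11

Step 1: Sort the data in ascending order: [8, 9, 11, 16, 20]
Step 2: The number of values is n = 5.
Step 3: Since n is odd, the median is the middle value at position 3: 11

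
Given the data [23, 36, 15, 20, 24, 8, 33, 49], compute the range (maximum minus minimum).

41

Step 1: Identify the maximum value: max = 49
Step 2: Identify the minimum value: min = 8
Step 3: Range = max - min = 49 - 8 = 41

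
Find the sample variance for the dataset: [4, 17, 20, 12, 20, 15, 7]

38.9524

Step 1: Compute the mean: (4 + 17 + 20 + 12 + 20 + 15 + 7) / 7 = 13.5714
Step 2: Compute squared deviations from the mean:
  (4 - 13.5714)^2 = 91.6122
  (17 - 13.5714)^2 = 11.7551
  (20 - 13.5714)^2 = 41.3265
  (12 - 13.5714)^2 = 2.4694
  (20 - 13.5714)^2 = 41.3265
  (15 - 13.5714)^2 = 2.0408
  (7 - 13.5714)^2 = 43.1837
Step 3: Sum of squared deviations = 233.7143
Step 4: Sample variance = 233.7143 / 6 = 38.9524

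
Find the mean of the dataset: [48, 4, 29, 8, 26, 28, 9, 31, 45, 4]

23.2

Step 1: Sum all values: 48 + 4 + 29 + 8 + 26 + 28 + 9 + 31 + 45 + 4 = 232
Step 2: Count the number of values: n = 10
Step 3: Mean = sum / n = 232 / 10 = 23.2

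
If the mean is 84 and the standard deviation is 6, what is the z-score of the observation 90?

1

Step 1: Recall the z-score formula: z = (x - mu) / sigma
Step 2: Substitute values: z = (90 - 84) / 6
Step 3: z = 6 / 6 = 1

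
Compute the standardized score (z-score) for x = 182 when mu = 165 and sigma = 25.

0.68

Step 1: Recall the z-score formula: z = (x - mu) / sigma
Step 2: Substitute values: z = (182 - 165) / 25
Step 3: z = 17 / 25 = 0.68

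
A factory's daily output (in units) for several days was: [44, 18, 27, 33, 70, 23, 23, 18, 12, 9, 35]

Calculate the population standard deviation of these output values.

16.4055

Step 1: Compute the mean: 28.3636
Step 2: Sum of squared deviations from the mean: 2960.5455
Step 3: Population variance = 2960.5455 / 11 = 269.1405
Step 4: Standard deviation = sqrt(269.1405) = 16.4055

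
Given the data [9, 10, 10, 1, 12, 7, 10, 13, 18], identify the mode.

10

Step 1: Count the frequency of each value:
  1: appears 1 time(s)
  7: appears 1 time(s)
  9: appears 1 time(s)
  10: appears 3 time(s)
  12: appears 1 time(s)
  13: appears 1 time(s)
  18: appears 1 time(s)
Step 2: The value 10 appears most frequently (3 times).
Step 3: Mode = 10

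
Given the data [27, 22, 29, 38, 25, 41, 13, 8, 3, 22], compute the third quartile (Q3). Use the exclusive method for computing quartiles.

31.25

Step 1: Sort the data: [3, 8, 13, 22, 22, 25, 27, 29, 38, 41]
Step 2: n = 10
Step 3: Using the exclusive quartile method:
  Q1 = 11.75
  Q2 (median) = 23.5
  Q3 = 31.25
  IQR = Q3 - Q1 = 31.25 - 11.75 = 19.5
Step 4: Q3 = 31.25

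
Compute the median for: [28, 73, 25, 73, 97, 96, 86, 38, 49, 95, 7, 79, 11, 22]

61

Step 1: Sort the data in ascending order: [7, 11, 22, 25, 28, 38, 49, 73, 73, 79, 86, 95, 96, 97]
Step 2: The number of values is n = 14.
Step 3: Since n is even, the median is the average of positions 7 and 8:
  Median = (49 + 73) / 2 = 61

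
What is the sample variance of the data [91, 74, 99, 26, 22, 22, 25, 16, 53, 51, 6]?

1014.4909

Step 1: Compute the mean: (91 + 74 + 99 + 26 + 22 + 22 + 25 + 16 + 53 + 51 + 6) / 11 = 44.0909
Step 2: Compute squared deviations from the mean:
  (91 - 44.0909)^2 = 2200.4628
  (74 - 44.0909)^2 = 894.5537
  (99 - 44.0909)^2 = 3015.0083
  (26 - 44.0909)^2 = 327.281
  (22 - 44.0909)^2 = 488.0083
  (22 - 44.0909)^2 = 488.0083
  (25 - 44.0909)^2 = 364.4628
  (16 - 44.0909)^2 = 789.0992
  (53 - 44.0909)^2 = 79.3719
  (51 - 44.0909)^2 = 47.7355
  (6 - 44.0909)^2 = 1450.9174
Step 3: Sum of squared deviations = 10144.9091
Step 4: Sample variance = 10144.9091 / 10 = 1014.4909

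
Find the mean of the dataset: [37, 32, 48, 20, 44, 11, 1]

27.5714

Step 1: Sum all values: 37 + 32 + 48 + 20 + 44 + 11 + 1 = 193
Step 2: Count the number of values: n = 7
Step 3: Mean = sum / n = 193 / 7 = 27.5714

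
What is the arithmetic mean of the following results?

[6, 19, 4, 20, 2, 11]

10.3333

Step 1: Sum all values: 6 + 19 + 4 + 20 + 2 + 11 = 62
Step 2: Count the number of values: n = 6
Step 3: Mean = sum / n = 62 / 6 = 10.3333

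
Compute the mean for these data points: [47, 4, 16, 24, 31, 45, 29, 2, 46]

27.1111

Step 1: Sum all values: 47 + 4 + 16 + 24 + 31 + 45 + 29 + 2 + 46 = 244
Step 2: Count the number of values: n = 9
Step 3: Mean = sum / n = 244 / 9 = 27.1111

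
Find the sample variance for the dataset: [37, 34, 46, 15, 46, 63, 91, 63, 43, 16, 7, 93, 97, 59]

837.4505

Step 1: Compute the mean: (37 + 34 + 46 + 15 + 46 + 63 + 91 + 63 + 43 + 16 + 7 + 93 + 97 + 59) / 14 = 50.7143
Step 2: Compute squared deviations from the mean:
  (37 - 50.7143)^2 = 188.0816
  (34 - 50.7143)^2 = 279.3673
  (46 - 50.7143)^2 = 22.2245
  (15 - 50.7143)^2 = 1275.5102
  (46 - 50.7143)^2 = 22.2245
  (63 - 50.7143)^2 = 150.9388
  (91 - 50.7143)^2 = 1622.9388
  (63 - 50.7143)^2 = 150.9388
  (43 - 50.7143)^2 = 59.5102
  (16 - 50.7143)^2 = 1205.0816
  (7 - 50.7143)^2 = 1910.9388
  (93 - 50.7143)^2 = 1788.0816
  (97 - 50.7143)^2 = 2142.3673
  (59 - 50.7143)^2 = 68.6531
Step 3: Sum of squared deviations = 10886.8571
Step 4: Sample variance = 10886.8571 / 13 = 837.4505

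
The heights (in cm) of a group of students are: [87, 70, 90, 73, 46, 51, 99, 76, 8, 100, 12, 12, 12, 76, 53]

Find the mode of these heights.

12

Step 1: Count the frequency of each value:
  8: appears 1 time(s)
  12: appears 3 time(s)
  46: appears 1 time(s)
  51: appears 1 time(s)
  53: appears 1 time(s)
  70: appears 1 time(s)
  73: appears 1 time(s)
  76: appears 2 time(s)
  87: appears 1 time(s)
  90: appears 1 time(s)
  99: appears 1 time(s)
  100: appears 1 time(s)
Step 2: The value 12 appears most frequently (3 times).
Step 3: Mode = 12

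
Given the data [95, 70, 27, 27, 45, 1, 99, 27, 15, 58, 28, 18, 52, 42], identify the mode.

27

Step 1: Count the frequency of each value:
  1: appears 1 time(s)
  15: appears 1 time(s)
  18: appears 1 time(s)
  27: appears 3 time(s)
  28: appears 1 time(s)
  42: appears 1 time(s)
  45: appears 1 time(s)
  52: appears 1 time(s)
  58: appears 1 time(s)
  70: appears 1 time(s)
  95: appears 1 time(s)
  99: appears 1 time(s)
Step 2: The value 27 appears most frequently (3 times).
Step 3: Mode = 27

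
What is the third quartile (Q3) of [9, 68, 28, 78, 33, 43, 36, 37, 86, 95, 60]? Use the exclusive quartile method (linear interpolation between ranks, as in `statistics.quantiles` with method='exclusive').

78

Step 1: Sort the data: [9, 28, 33, 36, 37, 43, 60, 68, 78, 86, 95]
Step 2: n = 11
Step 3: Using the exclusive quartile method:
  Q1 = 33
  Q2 (median) = 43
  Q3 = 78
  IQR = Q3 - Q1 = 78 - 33 = 45
Step 4: Q3 = 78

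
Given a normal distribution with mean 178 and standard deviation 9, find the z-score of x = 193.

1.6667

Step 1: Recall the z-score formula: z = (x - mu) / sigma
Step 2: Substitute values: z = (193 - 178) / 9
Step 3: z = 15 / 9 = 1.6667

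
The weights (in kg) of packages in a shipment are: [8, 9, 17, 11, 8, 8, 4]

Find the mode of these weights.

8

Step 1: Count the frequency of each value:
  4: appears 1 time(s)
  8: appears 3 time(s)
  9: appears 1 time(s)
  11: appears 1 time(s)
  17: appears 1 time(s)
Step 2: The value 8 appears most frequently (3 times).
Step 3: Mode = 8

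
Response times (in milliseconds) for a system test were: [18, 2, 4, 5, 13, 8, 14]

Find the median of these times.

8

Step 1: Sort the data in ascending order: [2, 4, 5, 8, 13, 14, 18]
Step 2: The number of values is n = 7.
Step 3: Since n is odd, the median is the middle value at position 4: 8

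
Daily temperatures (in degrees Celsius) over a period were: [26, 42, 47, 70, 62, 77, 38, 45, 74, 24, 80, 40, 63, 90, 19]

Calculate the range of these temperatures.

71

Step 1: Identify the maximum value: max = 90
Step 2: Identify the minimum value: min = 19
Step 3: Range = max - min = 90 - 19 = 71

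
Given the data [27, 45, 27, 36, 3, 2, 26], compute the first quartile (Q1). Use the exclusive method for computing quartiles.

3

Step 1: Sort the data: [2, 3, 26, 27, 27, 36, 45]
Step 2: n = 7
Step 3: Using the exclusive quartile method:
  Q1 = 3
  Q2 (median) = 27
  Q3 = 36
  IQR = Q3 - Q1 = 36 - 3 = 33
Step 4: Q1 = 3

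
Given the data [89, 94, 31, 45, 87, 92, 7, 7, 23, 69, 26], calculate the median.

45

Step 1: Sort the data in ascending order: [7, 7, 23, 26, 31, 45, 69, 87, 89, 92, 94]
Step 2: The number of values is n = 11.
Step 3: Since n is odd, the median is the middle value at position 6: 45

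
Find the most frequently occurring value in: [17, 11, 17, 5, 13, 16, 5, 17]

17

Step 1: Count the frequency of each value:
  5: appears 2 time(s)
  11: appears 1 time(s)
  13: appears 1 time(s)
  16: appears 1 time(s)
  17: appears 3 time(s)
Step 2: The value 17 appears most frequently (3 times).
Step 3: Mode = 17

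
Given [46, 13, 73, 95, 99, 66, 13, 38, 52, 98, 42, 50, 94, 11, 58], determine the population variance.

890.7822

Step 1: Compute the mean: (46 + 13 + 73 + 95 + 99 + 66 + 13 + 38 + 52 + 98 + 42 + 50 + 94 + 11 + 58) / 15 = 56.5333
Step 2: Compute squared deviations from the mean:
  (46 - 56.5333)^2 = 110.9511
  (13 - 56.5333)^2 = 1895.1511
  (73 - 56.5333)^2 = 271.1511
  (95 - 56.5333)^2 = 1479.6844
  (99 - 56.5333)^2 = 1803.4178
  (66 - 56.5333)^2 = 89.6178
  (13 - 56.5333)^2 = 1895.1511
  (38 - 56.5333)^2 = 343.4844
  (52 - 56.5333)^2 = 20.5511
  (98 - 56.5333)^2 = 1719.4844
  (42 - 56.5333)^2 = 211.2178
  (50 - 56.5333)^2 = 42.6844
  (94 - 56.5333)^2 = 1403.7511
  (11 - 56.5333)^2 = 2073.2844
  (58 - 56.5333)^2 = 2.1511
Step 3: Sum of squared deviations = 13361.7333
Step 4: Population variance = 13361.7333 / 15 = 890.7822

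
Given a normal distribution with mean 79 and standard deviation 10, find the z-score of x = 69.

-1

Step 1: Recall the z-score formula: z = (x - mu) / sigma
Step 2: Substitute values: z = (69 - 79) / 10
Step 3: z = -10 / 10 = -1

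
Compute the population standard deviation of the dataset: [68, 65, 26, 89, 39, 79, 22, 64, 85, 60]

22.2982

Step 1: Compute the mean: 59.7
Step 2: Sum of squared deviations from the mean: 4972.1
Step 3: Population variance = 4972.1 / 10 = 497.21
Step 4: Standard deviation = sqrt(497.21) = 22.2982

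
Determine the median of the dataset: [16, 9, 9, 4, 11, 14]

10

Step 1: Sort the data in ascending order: [4, 9, 9, 11, 14, 16]
Step 2: The number of values is n = 6.
Step 3: Since n is even, the median is the average of positions 3 and 4:
  Median = (9 + 11) / 2 = 10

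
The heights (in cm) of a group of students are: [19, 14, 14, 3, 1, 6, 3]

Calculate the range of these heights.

18

Step 1: Identify the maximum value: max = 19
Step 2: Identify the minimum value: min = 1
Step 3: Range = max - min = 19 - 1 = 18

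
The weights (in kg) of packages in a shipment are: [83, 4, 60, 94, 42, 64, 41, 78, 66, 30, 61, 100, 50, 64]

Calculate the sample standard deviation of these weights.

25.5679

Step 1: Compute the mean: 59.7857
Step 2: Sum of squared deviations from the mean: 8498.3571
Step 3: Sample variance = 8498.3571 / 13 = 653.7198
Step 4: Standard deviation = sqrt(653.7198) = 25.5679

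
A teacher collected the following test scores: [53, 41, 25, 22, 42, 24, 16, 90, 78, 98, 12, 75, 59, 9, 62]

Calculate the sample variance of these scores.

852.0667

Step 1: Compute the mean: (53 + 41 + 25 + 22 + 42 + 24 + 16 + 90 + 78 + 98 + 12 + 75 + 59 + 9 + 62) / 15 = 47.0667
Step 2: Compute squared deviations from the mean:
  (53 - 47.0667)^2 = 35.2044
  (41 - 47.0667)^2 = 36.8044
  (25 - 47.0667)^2 = 486.9378
  (22 - 47.0667)^2 = 628.3378
  (42 - 47.0667)^2 = 25.6711
  (24 - 47.0667)^2 = 532.0711
  (16 - 47.0667)^2 = 965.1378
  (90 - 47.0667)^2 = 1843.2711
  (78 - 47.0667)^2 = 956.8711
  (98 - 47.0667)^2 = 2594.2044
  (12 - 47.0667)^2 = 1229.6711
  (75 - 47.0667)^2 = 780.2711
  (59 - 47.0667)^2 = 142.4044
  (9 - 47.0667)^2 = 1449.0711
  (62 - 47.0667)^2 = 223.0044
Step 3: Sum of squared deviations = 11928.9333
Step 4: Sample variance = 11928.9333 / 14 = 852.0667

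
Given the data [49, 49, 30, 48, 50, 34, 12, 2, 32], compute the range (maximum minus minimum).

48

Step 1: Identify the maximum value: max = 50
Step 2: Identify the minimum value: min = 2
Step 3: Range = max - min = 50 - 2 = 48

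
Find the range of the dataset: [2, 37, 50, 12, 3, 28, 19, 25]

48

Step 1: Identify the maximum value: max = 50
Step 2: Identify the minimum value: min = 2
Step 3: Range = max - min = 50 - 2 = 48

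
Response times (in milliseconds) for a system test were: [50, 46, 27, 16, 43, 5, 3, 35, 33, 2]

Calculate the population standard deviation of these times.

17.4413

Step 1: Compute the mean: 26
Step 2: Sum of squared deviations from the mean: 3042
Step 3: Population variance = 3042 / 10 = 304.2
Step 4: Standard deviation = sqrt(304.2) = 17.4413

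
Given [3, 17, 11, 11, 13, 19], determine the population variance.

26.2222

Step 1: Compute the mean: (3 + 17 + 11 + 11 + 13 + 19) / 6 = 12.3333
Step 2: Compute squared deviations from the mean:
  (3 - 12.3333)^2 = 87.1111
  (17 - 12.3333)^2 = 21.7778
  (11 - 12.3333)^2 = 1.7778
  (11 - 12.3333)^2 = 1.7778
  (13 - 12.3333)^2 = 0.4444
  (19 - 12.3333)^2 = 44.4444
Step 3: Sum of squared deviations = 157.3333
Step 4: Population variance = 157.3333 / 6 = 26.2222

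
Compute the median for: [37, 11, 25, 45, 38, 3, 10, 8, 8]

11

Step 1: Sort the data in ascending order: [3, 8, 8, 10, 11, 25, 37, 38, 45]
Step 2: The number of values is n = 9.
Step 3: Since n is odd, the median is the middle value at position 5: 11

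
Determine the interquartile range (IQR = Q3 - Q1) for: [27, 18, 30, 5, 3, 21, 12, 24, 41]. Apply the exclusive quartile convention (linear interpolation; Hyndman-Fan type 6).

20

Step 1: Sort the data: [3, 5, 12, 18, 21, 24, 27, 30, 41]
Step 2: n = 9
Step 3: Using the exclusive quartile method:
  Q1 = 8.5
  Q2 (median) = 21
  Q3 = 28.5
  IQR = Q3 - Q1 = 28.5 - 8.5 = 20
Step 4: IQR = 20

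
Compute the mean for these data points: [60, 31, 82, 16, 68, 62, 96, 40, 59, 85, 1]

54.5455

Step 1: Sum all values: 60 + 31 + 82 + 16 + 68 + 62 + 96 + 40 + 59 + 85 + 1 = 600
Step 2: Count the number of values: n = 11
Step 3: Mean = sum / n = 600 / 11 = 54.5455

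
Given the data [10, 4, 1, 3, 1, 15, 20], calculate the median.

4

Step 1: Sort the data in ascending order: [1, 1, 3, 4, 10, 15, 20]
Step 2: The number of values is n = 7.
Step 3: Since n is odd, the median is the middle value at position 4: 4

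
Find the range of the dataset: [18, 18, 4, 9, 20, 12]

16

Step 1: Identify the maximum value: max = 20
Step 2: Identify the minimum value: min = 4
Step 3: Range = max - min = 20 - 4 = 16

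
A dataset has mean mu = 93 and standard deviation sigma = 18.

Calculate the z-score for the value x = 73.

-1.1111

Step 1: Recall the z-score formula: z = (x - mu) / sigma
Step 2: Substitute values: z = (73 - 93) / 18
Step 3: z = -20 / 18 = -1.1111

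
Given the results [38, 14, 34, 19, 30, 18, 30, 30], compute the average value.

26.625

Step 1: Sum all values: 38 + 14 + 34 + 19 + 30 + 18 + 30 + 30 = 213
Step 2: Count the number of values: n = 8
Step 3: Mean = sum / n = 213 / 8 = 26.625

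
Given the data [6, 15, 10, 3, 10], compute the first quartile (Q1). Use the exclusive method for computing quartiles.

4.5

Step 1: Sort the data: [3, 6, 10, 10, 15]
Step 2: n = 5
Step 3: Using the exclusive quartile method:
  Q1 = 4.5
  Q2 (median) = 10
  Q3 = 12.5
  IQR = Q3 - Q1 = 12.5 - 4.5 = 8
Step 4: Q1 = 4.5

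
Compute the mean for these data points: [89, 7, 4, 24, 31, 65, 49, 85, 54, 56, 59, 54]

48.0833

Step 1: Sum all values: 89 + 7 + 4 + 24 + 31 + 65 + 49 + 85 + 54 + 56 + 59 + 54 = 577
Step 2: Count the number of values: n = 12
Step 3: Mean = sum / n = 577 / 12 = 48.0833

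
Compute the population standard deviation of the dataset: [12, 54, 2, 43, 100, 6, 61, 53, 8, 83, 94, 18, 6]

34.1909

Step 1: Compute the mean: 41.5385
Step 2: Sum of squared deviations from the mean: 15197.2308
Step 3: Population variance = 15197.2308 / 13 = 1169.0178
Step 4: Standard deviation = sqrt(1169.0178) = 34.1909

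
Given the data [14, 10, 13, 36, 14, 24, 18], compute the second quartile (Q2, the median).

14

Step 1: Sort the data: [10, 13, 14, 14, 18, 24, 36]
Step 2: n = 7
Step 3: Q2 is the median. Since n is odd, it is the middle value at position 4: 14
Step 4: Q2 = 14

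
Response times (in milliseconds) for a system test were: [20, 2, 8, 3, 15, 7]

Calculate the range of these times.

18

Step 1: Identify the maximum value: max = 20
Step 2: Identify the minimum value: min = 2
Step 3: Range = max - min = 20 - 2 = 18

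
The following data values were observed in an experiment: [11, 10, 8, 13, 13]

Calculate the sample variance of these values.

4.5

Step 1: Compute the mean: (11 + 10 + 8 + 13 + 13) / 5 = 11
Step 2: Compute squared deviations from the mean:
  (11 - 11)^2 = 0
  (10 - 11)^2 = 1
  (8 - 11)^2 = 9
  (13 - 11)^2 = 4
  (13 - 11)^2 = 4
Step 3: Sum of squared deviations = 18
Step 4: Sample variance = 18 / 4 = 4.5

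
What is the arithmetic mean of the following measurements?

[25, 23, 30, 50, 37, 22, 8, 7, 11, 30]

24.3

Step 1: Sum all values: 25 + 23 + 30 + 50 + 37 + 22 + 8 + 7 + 11 + 30 = 243
Step 2: Count the number of values: n = 10
Step 3: Mean = sum / n = 243 / 10 = 24.3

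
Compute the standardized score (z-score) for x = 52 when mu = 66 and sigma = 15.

-0.9333

Step 1: Recall the z-score formula: z = (x - mu) / sigma
Step 2: Substitute values: z = (52 - 66) / 15
Step 3: z = -14 / 15 = -0.9333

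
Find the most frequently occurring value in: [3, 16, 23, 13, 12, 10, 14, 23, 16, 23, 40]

23

Step 1: Count the frequency of each value:
  3: appears 1 time(s)
  10: appears 1 time(s)
  12: appears 1 time(s)
  13: appears 1 time(s)
  14: appears 1 time(s)
  16: appears 2 time(s)
  23: appears 3 time(s)
  40: appears 1 time(s)
Step 2: The value 23 appears most frequently (3 times).
Step 3: Mode = 23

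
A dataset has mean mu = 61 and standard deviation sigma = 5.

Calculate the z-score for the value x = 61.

0

Step 1: Recall the z-score formula: z = (x - mu) / sigma
Step 2: Substitute values: z = (61 - 61) / 5
Step 3: z = 0 / 5 = 0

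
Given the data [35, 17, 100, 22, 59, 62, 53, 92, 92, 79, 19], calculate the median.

59

Step 1: Sort the data in ascending order: [17, 19, 22, 35, 53, 59, 62, 79, 92, 92, 100]
Step 2: The number of values is n = 11.
Step 3: Since n is odd, the median is the middle value at position 6: 59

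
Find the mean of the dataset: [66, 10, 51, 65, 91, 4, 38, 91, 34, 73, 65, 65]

54.4167

Step 1: Sum all values: 66 + 10 + 51 + 65 + 91 + 4 + 38 + 91 + 34 + 73 + 65 + 65 = 653
Step 2: Count the number of values: n = 12
Step 3: Mean = sum / n = 653 / 12 = 54.4167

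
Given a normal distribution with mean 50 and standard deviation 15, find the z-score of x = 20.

-2

Step 1: Recall the z-score formula: z = (x - mu) / sigma
Step 2: Substitute values: z = (20 - 50) / 15
Step 3: z = -30 / 15 = -2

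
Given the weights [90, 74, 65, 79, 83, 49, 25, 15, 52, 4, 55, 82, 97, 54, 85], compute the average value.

60.6

Step 1: Sum all values: 90 + 74 + 65 + 79 + 83 + 49 + 25 + 15 + 52 + 4 + 55 + 82 + 97 + 54 + 85 = 909
Step 2: Count the number of values: n = 15
Step 3: Mean = sum / n = 909 / 15 = 60.6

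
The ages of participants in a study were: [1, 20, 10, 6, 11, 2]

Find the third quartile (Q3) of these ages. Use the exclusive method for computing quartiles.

13.25

Step 1: Sort the data: [1, 2, 6, 10, 11, 20]
Step 2: n = 6
Step 3: Using the exclusive quartile method:
  Q1 = 1.75
  Q2 (median) = 8
  Q3 = 13.25
  IQR = Q3 - Q1 = 13.25 - 1.75 = 11.5
Step 4: Q3 = 13.25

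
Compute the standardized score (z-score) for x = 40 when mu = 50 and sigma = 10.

-1

Step 1: Recall the z-score formula: z = (x - mu) / sigma
Step 2: Substitute values: z = (40 - 50) / 10
Step 3: z = -10 / 10 = -1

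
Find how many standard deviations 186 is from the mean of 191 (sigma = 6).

-0.8333

Step 1: Recall the z-score formula: z = (x - mu) / sigma
Step 2: Substitute values: z = (186 - 191) / 6
Step 3: z = -5 / 6 = -0.8333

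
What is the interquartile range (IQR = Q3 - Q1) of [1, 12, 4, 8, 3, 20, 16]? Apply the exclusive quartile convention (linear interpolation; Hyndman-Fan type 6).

13

Step 1: Sort the data: [1, 3, 4, 8, 12, 16, 20]
Step 2: n = 7
Step 3: Using the exclusive quartile method:
  Q1 = 3
  Q2 (median) = 8
  Q3 = 16
  IQR = Q3 - Q1 = 16 - 3 = 13
Step 4: IQR = 13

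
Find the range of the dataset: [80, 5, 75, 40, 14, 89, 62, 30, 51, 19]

84

Step 1: Identify the maximum value: max = 89
Step 2: Identify the minimum value: min = 5
Step 3: Range = max - min = 89 - 5 = 84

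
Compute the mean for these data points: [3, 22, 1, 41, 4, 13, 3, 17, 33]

15.2222

Step 1: Sum all values: 3 + 22 + 1 + 41 + 4 + 13 + 3 + 17 + 33 = 137
Step 2: Count the number of values: n = 9
Step 3: Mean = sum / n = 137 / 9 = 15.2222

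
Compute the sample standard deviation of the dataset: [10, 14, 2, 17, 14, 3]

6.229

Step 1: Compute the mean: 10
Step 2: Sum of squared deviations from the mean: 194
Step 3: Sample variance = 194 / 5 = 38.8
Step 4: Standard deviation = sqrt(38.8) = 6.229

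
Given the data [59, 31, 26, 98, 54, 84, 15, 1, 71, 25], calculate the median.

42.5

Step 1: Sort the data in ascending order: [1, 15, 25, 26, 31, 54, 59, 71, 84, 98]
Step 2: The number of values is n = 10.
Step 3: Since n is even, the median is the average of positions 5 and 6:
  Median = (31 + 54) / 2 = 42.5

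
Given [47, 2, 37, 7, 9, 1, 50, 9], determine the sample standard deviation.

20.7485

Step 1: Compute the mean: 20.25
Step 2: Sum of squared deviations from the mean: 3013.5
Step 3: Sample variance = 3013.5 / 7 = 430.5
Step 4: Standard deviation = sqrt(430.5) = 20.7485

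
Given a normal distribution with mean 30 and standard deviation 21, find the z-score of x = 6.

-1.1429

Step 1: Recall the z-score formula: z = (x - mu) / sigma
Step 2: Substitute values: z = (6 - 30) / 21
Step 3: z = -24 / 21 = -1.1429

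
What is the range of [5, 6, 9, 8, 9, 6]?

4

Step 1: Identify the maximum value: max = 9
Step 2: Identify the minimum value: min = 5
Step 3: Range = max - min = 9 - 5 = 4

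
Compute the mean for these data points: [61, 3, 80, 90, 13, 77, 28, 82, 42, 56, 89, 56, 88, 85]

60.7143

Step 1: Sum all values: 61 + 3 + 80 + 90 + 13 + 77 + 28 + 82 + 42 + 56 + 89 + 56 + 88 + 85 = 850
Step 2: Count the number of values: n = 14
Step 3: Mean = sum / n = 850 / 14 = 60.7143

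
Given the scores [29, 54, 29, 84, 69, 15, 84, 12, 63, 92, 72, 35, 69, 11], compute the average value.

51.2857

Step 1: Sum all values: 29 + 54 + 29 + 84 + 69 + 15 + 84 + 12 + 63 + 92 + 72 + 35 + 69 + 11 = 718
Step 2: Count the number of values: n = 14
Step 3: Mean = sum / n = 718 / 14 = 51.2857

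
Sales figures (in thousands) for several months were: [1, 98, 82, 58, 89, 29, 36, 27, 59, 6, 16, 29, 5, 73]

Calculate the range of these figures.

97

Step 1: Identify the maximum value: max = 98
Step 2: Identify the minimum value: min = 1
Step 3: Range = max - min = 98 - 1 = 97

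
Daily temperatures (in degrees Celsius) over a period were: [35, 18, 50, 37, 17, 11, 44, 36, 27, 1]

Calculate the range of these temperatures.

49

Step 1: Identify the maximum value: max = 50
Step 2: Identify the minimum value: min = 1
Step 3: Range = max - min = 50 - 1 = 49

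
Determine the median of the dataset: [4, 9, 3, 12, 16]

9

Step 1: Sort the data in ascending order: [3, 4, 9, 12, 16]
Step 2: The number of values is n = 5.
Step 3: Since n is odd, the median is the middle value at position 3: 9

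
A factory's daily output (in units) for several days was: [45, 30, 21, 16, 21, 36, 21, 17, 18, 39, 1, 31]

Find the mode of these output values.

21

Step 1: Count the frequency of each value:
  1: appears 1 time(s)
  16: appears 1 time(s)
  17: appears 1 time(s)
  18: appears 1 time(s)
  21: appears 3 time(s)
  30: appears 1 time(s)
  31: appears 1 time(s)
  36: appears 1 time(s)
  39: appears 1 time(s)
  45: appears 1 time(s)
Step 2: The value 21 appears most frequently (3 times).
Step 3: Mode = 21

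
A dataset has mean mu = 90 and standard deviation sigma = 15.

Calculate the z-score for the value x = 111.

1.4

Step 1: Recall the z-score formula: z = (x - mu) / sigma
Step 2: Substitute values: z = (111 - 90) / 15
Step 3: z = 21 / 15 = 1.4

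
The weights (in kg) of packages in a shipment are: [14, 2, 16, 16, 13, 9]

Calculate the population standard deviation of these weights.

4.9216

Step 1: Compute the mean: 11.6667
Step 2: Sum of squared deviations from the mean: 145.3333
Step 3: Population variance = 145.3333 / 6 = 24.2222
Step 4: Standard deviation = sqrt(24.2222) = 4.9216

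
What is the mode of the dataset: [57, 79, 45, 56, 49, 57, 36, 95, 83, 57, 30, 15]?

57

Step 1: Count the frequency of each value:
  15: appears 1 time(s)
  30: appears 1 time(s)
  36: appears 1 time(s)
  45: appears 1 time(s)
  49: appears 1 time(s)
  56: appears 1 time(s)
  57: appears 3 time(s)
  79: appears 1 time(s)
  83: appears 1 time(s)
  95: appears 1 time(s)
Step 2: The value 57 appears most frequently (3 times).
Step 3: Mode = 57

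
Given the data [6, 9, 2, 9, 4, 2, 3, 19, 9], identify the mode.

9

Step 1: Count the frequency of each value:
  2: appears 2 time(s)
  3: appears 1 time(s)
  4: appears 1 time(s)
  6: appears 1 time(s)
  9: appears 3 time(s)
  19: appears 1 time(s)
Step 2: The value 9 appears most frequently (3 times).
Step 3: Mode = 9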